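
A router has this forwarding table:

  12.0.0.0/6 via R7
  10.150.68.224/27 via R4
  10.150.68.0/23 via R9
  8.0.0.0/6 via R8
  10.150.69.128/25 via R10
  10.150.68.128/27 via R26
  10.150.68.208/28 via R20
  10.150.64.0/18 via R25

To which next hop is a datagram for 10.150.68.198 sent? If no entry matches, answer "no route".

R9

Routes whose prefix contains 10.150.68.198:
  8.0.0.0/6 (8.0.0.0 - 11.255.255.255) -> R8
  10.150.64.0/18 (10.150.64.0 - 10.150.127.255) -> R25
  10.150.68.0/23 (10.150.68.0 - 10.150.69.255) -> R9
More-specific entries that do NOT match:
  10.150.68.208/28 (10.150.68.208 - 10.150.68.223) does not contain 10.150.68.198
  10.150.68.224/27 (10.150.68.224 - 10.150.68.255) does not contain 10.150.68.198
  10.150.68.128/27 (10.150.68.128 - 10.150.68.159) does not contain 10.150.68.198
  10.150.69.128/25 (10.150.69.128 - 10.150.69.255) does not contain 10.150.68.198
Longest matching prefix is /23 -> next hop R9.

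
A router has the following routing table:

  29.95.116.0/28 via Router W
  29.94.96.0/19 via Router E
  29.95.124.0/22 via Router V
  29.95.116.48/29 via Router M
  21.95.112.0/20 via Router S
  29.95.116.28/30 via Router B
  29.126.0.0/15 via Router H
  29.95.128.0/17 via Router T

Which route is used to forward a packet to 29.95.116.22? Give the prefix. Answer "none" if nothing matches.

29.95.116.22 is outside every listed prefix and there is no default route.

none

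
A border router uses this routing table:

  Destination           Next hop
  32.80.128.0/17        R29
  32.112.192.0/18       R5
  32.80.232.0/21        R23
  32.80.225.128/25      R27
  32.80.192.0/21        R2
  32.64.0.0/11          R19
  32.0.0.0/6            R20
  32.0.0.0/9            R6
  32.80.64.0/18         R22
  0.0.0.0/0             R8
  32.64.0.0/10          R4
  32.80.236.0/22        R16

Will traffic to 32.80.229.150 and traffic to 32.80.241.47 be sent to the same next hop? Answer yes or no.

32.80.229.150: longest match 32.80.128.0/17 -> R29
32.80.241.47: longest match 32.80.128.0/17 -> R29

yes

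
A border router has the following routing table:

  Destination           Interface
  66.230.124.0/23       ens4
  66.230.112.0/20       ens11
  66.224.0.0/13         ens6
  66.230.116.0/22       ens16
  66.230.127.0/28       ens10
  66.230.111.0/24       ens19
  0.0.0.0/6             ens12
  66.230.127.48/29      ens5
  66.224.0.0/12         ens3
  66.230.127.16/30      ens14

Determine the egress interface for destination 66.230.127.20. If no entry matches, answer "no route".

Routes whose prefix contains 66.230.127.20:
  66.224.0.0/12 (66.224.0.0 - 66.239.255.255) -> ens3
  66.224.0.0/13 (66.224.0.0 - 66.231.255.255) -> ens6
  66.230.112.0/20 (66.230.112.0 - 66.230.127.255) -> ens11
More-specific entries that do NOT match:
  66.230.127.16/30 (66.230.127.16 - 66.230.127.19) does not contain 66.230.127.20
  66.230.127.48/29 (66.230.127.48 - 66.230.127.55) does not contain 66.230.127.20
  66.230.127.0/28 (66.230.127.0 - 66.230.127.15) does not contain 66.230.127.20
  66.230.111.0/24 (66.230.111.0 - 66.230.111.255) does not contain 66.230.127.20
  66.230.124.0/23 (66.230.124.0 - 66.230.125.255) does not contain 66.230.127.20
  66.230.116.0/22 (66.230.116.0 - 66.230.119.255) does not contain 66.230.127.20
Longest matching prefix is /20 -> interface ens11.

ens11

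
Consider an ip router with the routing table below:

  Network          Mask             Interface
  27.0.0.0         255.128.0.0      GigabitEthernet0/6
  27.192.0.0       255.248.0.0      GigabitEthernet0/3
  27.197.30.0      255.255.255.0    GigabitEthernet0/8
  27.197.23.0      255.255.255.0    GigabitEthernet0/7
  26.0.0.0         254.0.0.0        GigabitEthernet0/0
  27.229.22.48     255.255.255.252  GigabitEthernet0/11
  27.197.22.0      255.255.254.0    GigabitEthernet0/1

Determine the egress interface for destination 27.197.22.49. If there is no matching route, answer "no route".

GigabitEthernet0/1

Routes whose prefix contains 27.197.22.49:
  26.0.0.0/7 (26.0.0.0 - 27.255.255.255) -> GigabitEthernet0/0
  27.192.0.0/13 (27.192.0.0 - 27.199.255.255) -> GigabitEthernet0/3
  27.197.22.0/23 (27.197.22.0 - 27.197.23.255) -> GigabitEthernet0/1
More-specific entries that do NOT match:
  27.229.22.48/30 (27.229.22.48 - 27.229.22.51) does not contain 27.197.22.49
  27.197.30.0/24 (27.197.30.0 - 27.197.30.255) does not contain 27.197.22.49
  27.197.23.0/24 (27.197.23.0 - 27.197.23.255) does not contain 27.197.22.49
Longest matching prefix is /23 -> interface GigabitEthernet0/1.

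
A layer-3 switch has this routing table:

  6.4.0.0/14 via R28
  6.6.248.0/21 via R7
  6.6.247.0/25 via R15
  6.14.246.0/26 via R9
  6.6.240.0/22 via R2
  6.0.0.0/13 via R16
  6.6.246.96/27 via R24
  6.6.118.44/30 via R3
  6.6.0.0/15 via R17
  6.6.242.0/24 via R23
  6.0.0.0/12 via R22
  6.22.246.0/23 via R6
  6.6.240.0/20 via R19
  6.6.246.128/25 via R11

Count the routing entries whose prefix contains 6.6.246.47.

Prefixes containing 6.6.246.47:
  6.0.0.0/12 (6.0.0.0 - 6.15.255.255)
  6.0.0.0/13 (6.0.0.0 - 6.7.255.255)
  6.4.0.0/14 (6.4.0.0 - 6.7.255.255)
  6.6.0.0/15 (6.6.0.0 - 6.7.255.255)
  6.6.240.0/20 (6.6.240.0 - 6.6.255.255)
Total matching entries: 5.

5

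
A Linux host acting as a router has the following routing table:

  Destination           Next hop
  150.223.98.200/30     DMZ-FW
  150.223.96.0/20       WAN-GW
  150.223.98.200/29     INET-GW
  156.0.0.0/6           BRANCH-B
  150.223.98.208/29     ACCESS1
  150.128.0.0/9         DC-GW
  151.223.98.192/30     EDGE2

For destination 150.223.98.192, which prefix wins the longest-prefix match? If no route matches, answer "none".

150.223.96.0/20

Entries matching 150.223.98.192:
  150.128.0.0/9 (150.128.0.0 - 150.255.255.255)
  150.223.96.0/20 (150.223.96.0 - 150.223.111.255)
Most specific is 150.223.96.0/20.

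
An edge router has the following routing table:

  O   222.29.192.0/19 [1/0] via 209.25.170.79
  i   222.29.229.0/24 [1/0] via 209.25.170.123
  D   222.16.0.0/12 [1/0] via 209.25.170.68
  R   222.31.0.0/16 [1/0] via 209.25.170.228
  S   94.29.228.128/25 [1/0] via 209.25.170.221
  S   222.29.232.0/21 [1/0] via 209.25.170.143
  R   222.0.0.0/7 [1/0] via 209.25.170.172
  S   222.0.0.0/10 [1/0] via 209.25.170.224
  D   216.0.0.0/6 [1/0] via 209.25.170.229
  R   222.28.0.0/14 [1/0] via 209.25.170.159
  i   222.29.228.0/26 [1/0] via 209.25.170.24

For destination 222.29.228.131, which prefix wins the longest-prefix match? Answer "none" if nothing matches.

222.28.0.0/14

Entries matching 222.29.228.131:
  222.0.0.0/7 (222.0.0.0 - 223.255.255.255)
  222.0.0.0/10 (222.0.0.0 - 222.63.255.255)
  222.16.0.0/12 (222.16.0.0 - 222.31.255.255)
  222.28.0.0/14 (222.28.0.0 - 222.31.255.255)
Most specific is 222.28.0.0/14.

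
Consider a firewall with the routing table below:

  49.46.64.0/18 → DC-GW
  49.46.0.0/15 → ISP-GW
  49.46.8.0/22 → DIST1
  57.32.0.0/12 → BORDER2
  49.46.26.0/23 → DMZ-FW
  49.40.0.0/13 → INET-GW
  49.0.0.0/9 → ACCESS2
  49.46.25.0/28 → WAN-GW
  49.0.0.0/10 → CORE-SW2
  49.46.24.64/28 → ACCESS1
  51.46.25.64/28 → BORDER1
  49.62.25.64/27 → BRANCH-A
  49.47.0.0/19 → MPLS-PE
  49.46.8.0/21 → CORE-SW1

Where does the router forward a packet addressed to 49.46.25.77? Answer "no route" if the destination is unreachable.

Routes whose prefix contains 49.46.25.77:
  49.0.0.0/9 (49.0.0.0 - 49.127.255.255) -> ACCESS2
  49.0.0.0/10 (49.0.0.0 - 49.63.255.255) -> CORE-SW2
  49.40.0.0/13 (49.40.0.0 - 49.47.255.255) -> INET-GW
  49.46.0.0/15 (49.46.0.0 - 49.47.255.255) -> ISP-GW
More-specific entries that do NOT match:
  49.46.25.0/28 (49.46.25.0 - 49.46.25.15) does not contain 49.46.25.77
  49.46.24.64/28 (49.46.24.64 - 49.46.24.79) does not contain 49.46.25.77
  51.46.25.64/28 (51.46.25.64 - 51.46.25.79) does not contain 49.46.25.77
  49.62.25.64/27 (49.62.25.64 - 49.62.25.95) does not contain 49.46.25.77
  49.46.26.0/23 (49.46.26.0 - 49.46.27.255) does not contain 49.46.25.77
  49.46.8.0/22 (49.46.8.0 - 49.46.11.255) does not contain 49.46.25.77
  49.46.8.0/21 (49.46.8.0 - 49.46.15.255) does not contain 49.46.25.77
  49.47.0.0/19 (49.47.0.0 - 49.47.31.255) does not contain 49.46.25.77
  49.46.64.0/18 (49.46.64.0 - 49.46.127.255) does not contain 49.46.25.77
Longest matching prefix is /15 -> next hop ISP-GW.

ISP-GW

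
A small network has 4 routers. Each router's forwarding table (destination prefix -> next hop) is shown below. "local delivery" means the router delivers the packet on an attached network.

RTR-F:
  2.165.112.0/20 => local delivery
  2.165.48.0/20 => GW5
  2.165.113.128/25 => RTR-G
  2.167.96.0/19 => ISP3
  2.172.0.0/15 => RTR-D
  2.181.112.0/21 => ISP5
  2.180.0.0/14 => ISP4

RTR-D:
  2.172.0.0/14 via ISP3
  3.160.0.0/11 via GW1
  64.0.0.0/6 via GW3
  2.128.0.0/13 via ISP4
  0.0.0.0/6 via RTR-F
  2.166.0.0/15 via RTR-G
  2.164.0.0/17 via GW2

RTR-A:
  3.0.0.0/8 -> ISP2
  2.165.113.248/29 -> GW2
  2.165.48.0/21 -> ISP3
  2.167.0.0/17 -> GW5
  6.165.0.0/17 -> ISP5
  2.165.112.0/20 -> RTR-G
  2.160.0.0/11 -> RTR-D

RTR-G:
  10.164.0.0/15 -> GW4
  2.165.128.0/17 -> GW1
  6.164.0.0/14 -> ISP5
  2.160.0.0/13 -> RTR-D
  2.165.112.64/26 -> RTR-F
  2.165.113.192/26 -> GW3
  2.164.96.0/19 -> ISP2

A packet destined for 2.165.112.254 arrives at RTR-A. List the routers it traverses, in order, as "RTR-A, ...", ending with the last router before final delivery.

At RTR-A: longest match for 2.165.112.254 is 2.165.112.0/20 -> RTR-G
At RTR-G: longest match for 2.165.112.254 is 2.160.0.0/13 -> RTR-D
At RTR-D: longest match for 2.165.112.254 is 0.0.0.0/6 -> RTR-F
At RTR-F: longest match for 2.165.112.254 is 2.165.112.0/20 -> local delivery

RTR-A, RTR-G, RTR-D, RTR-F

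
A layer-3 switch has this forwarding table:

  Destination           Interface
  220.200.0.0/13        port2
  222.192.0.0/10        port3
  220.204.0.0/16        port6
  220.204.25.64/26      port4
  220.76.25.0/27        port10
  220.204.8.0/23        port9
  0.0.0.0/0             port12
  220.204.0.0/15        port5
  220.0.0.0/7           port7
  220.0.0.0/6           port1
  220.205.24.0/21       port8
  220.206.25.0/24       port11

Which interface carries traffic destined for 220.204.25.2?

Routes whose prefix contains 220.204.25.2:
  0.0.0.0/0 (default, matches everything) -> port12
  220.0.0.0/6 (220.0.0.0 - 223.255.255.255) -> port1
  220.0.0.0/7 (220.0.0.0 - 221.255.255.255) -> port7
  220.200.0.0/13 (220.200.0.0 - 220.207.255.255) -> port2
  220.204.0.0/15 (220.204.0.0 - 220.205.255.255) -> port5
  220.204.0.0/16 (220.204.0.0 - 220.204.255.255) -> port6
More-specific entries that do NOT match:
  220.76.25.0/27 (220.76.25.0 - 220.76.25.31) does not contain 220.204.25.2
  220.204.25.64/26 (220.204.25.64 - 220.204.25.127) does not contain 220.204.25.2
  220.206.25.0/24 (220.206.25.0 - 220.206.25.255) does not contain 220.204.25.2
  220.204.8.0/23 (220.204.8.0 - 220.204.9.255) does not contain 220.204.25.2
  220.205.24.0/21 (220.205.24.0 - 220.205.31.255) does not contain 220.204.25.2
Longest matching prefix is /16 -> interface port6.

port6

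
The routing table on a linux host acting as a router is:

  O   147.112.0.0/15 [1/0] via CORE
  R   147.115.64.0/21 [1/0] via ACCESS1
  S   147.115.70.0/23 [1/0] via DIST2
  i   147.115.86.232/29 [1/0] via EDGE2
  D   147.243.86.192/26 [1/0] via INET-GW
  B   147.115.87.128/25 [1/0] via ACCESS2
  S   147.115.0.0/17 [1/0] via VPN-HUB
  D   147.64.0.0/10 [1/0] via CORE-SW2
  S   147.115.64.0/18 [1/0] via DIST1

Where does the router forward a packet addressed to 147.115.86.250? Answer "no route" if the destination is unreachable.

Routes whose prefix contains 147.115.86.250:
  147.64.0.0/10 (147.64.0.0 - 147.127.255.255) -> CORE-SW2
  147.115.0.0/17 (147.115.0.0 - 147.115.127.255) -> VPN-HUB
  147.115.64.0/18 (147.115.64.0 - 147.115.127.255) -> DIST1
More-specific entries that do NOT match:
  147.115.86.232/29 (147.115.86.232 - 147.115.86.239) does not contain 147.115.86.250
  147.243.86.192/26 (147.243.86.192 - 147.243.86.255) does not contain 147.115.86.250
  147.115.87.128/25 (147.115.87.128 - 147.115.87.255) does not contain 147.115.86.250
  147.115.70.0/23 (147.115.70.0 - 147.115.71.255) does not contain 147.115.86.250
  147.115.64.0/21 (147.115.64.0 - 147.115.71.255) does not contain 147.115.86.250
Longest matching prefix is /18 -> next hop DIST1.

DIST1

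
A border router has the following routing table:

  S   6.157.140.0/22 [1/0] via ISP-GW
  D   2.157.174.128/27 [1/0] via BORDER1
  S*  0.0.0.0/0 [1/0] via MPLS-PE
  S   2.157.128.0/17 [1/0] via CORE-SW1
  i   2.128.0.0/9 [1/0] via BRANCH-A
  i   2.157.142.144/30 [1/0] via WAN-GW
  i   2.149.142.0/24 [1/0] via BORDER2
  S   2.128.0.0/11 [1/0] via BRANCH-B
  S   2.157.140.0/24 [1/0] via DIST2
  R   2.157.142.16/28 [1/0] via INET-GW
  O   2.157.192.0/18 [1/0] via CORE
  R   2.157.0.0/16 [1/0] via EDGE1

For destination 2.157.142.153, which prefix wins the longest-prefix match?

2.157.128.0/17

Entries matching 2.157.142.153:
  0.0.0.0/0 (default, matches everything)
  2.128.0.0/9 (2.128.0.0 - 2.255.255.255)
  2.128.0.0/11 (2.128.0.0 - 2.159.255.255)
  2.157.0.0/16 (2.157.0.0 - 2.157.255.255)
  2.157.128.0/17 (2.157.128.0 - 2.157.255.255)
Most specific is 2.157.128.0/17.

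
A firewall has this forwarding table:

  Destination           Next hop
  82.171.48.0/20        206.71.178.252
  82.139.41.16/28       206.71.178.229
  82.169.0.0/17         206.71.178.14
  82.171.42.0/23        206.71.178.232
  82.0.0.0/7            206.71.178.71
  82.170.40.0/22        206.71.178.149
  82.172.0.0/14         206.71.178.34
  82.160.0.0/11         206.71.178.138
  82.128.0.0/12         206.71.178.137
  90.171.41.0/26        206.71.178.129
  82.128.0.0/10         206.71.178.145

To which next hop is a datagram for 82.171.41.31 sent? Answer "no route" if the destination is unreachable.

206.71.178.138

Routes whose prefix contains 82.171.41.31:
  82.0.0.0/7 (82.0.0.0 - 83.255.255.255) -> 206.71.178.71
  82.128.0.0/10 (82.128.0.0 - 82.191.255.255) -> 206.71.178.145
  82.160.0.0/11 (82.160.0.0 - 82.191.255.255) -> 206.71.178.138
More-specific entries that do NOT match:
  82.139.41.16/28 (82.139.41.16 - 82.139.41.31) does not contain 82.171.41.31
  90.171.41.0/26 (90.171.41.0 - 90.171.41.63) does not contain 82.171.41.31
  82.171.42.0/23 (82.171.42.0 - 82.171.43.255) does not contain 82.171.41.31
  82.170.40.0/22 (82.170.40.0 - 82.170.43.255) does not contain 82.171.41.31
  82.171.48.0/20 (82.171.48.0 - 82.171.63.255) does not contain 82.171.41.31
  82.169.0.0/17 (82.169.0.0 - 82.169.127.255) does not contain 82.171.41.31
  82.172.0.0/14 (82.172.0.0 - 82.175.255.255) does not contain 82.171.41.31
  82.128.0.0/12 (82.128.0.0 - 82.143.255.255) does not contain 82.171.41.31
Longest matching prefix is /11 -> next hop 206.71.178.138.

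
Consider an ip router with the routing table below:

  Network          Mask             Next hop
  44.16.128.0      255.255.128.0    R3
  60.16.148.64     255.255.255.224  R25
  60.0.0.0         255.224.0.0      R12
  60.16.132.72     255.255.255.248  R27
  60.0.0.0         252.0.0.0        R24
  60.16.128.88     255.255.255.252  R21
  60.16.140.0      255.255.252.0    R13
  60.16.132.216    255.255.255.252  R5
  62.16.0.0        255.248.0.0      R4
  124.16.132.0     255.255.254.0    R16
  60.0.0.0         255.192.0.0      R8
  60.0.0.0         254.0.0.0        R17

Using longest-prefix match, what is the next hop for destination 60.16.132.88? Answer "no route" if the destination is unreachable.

Routes whose prefix contains 60.16.132.88:
  60.0.0.0/6 (60.0.0.0 - 63.255.255.255) -> R24
  60.0.0.0/7 (60.0.0.0 - 61.255.255.255) -> R17
  60.0.0.0/10 (60.0.0.0 - 60.63.255.255) -> R8
  60.0.0.0/11 (60.0.0.0 - 60.31.255.255) -> R12
More-specific entries that do NOT match:
  60.16.128.88/30 (60.16.128.88 - 60.16.128.91) does not contain 60.16.132.88
  60.16.132.216/30 (60.16.132.216 - 60.16.132.219) does not contain 60.16.132.88
  60.16.132.72/29 (60.16.132.72 - 60.16.132.79) does not contain 60.16.132.88
  60.16.148.64/27 (60.16.148.64 - 60.16.148.95) does not contain 60.16.132.88
  124.16.132.0/23 (124.16.132.0 - 124.16.133.255) does not contain 60.16.132.88
  60.16.140.0/22 (60.16.140.0 - 60.16.143.255) does not contain 60.16.132.88
  44.16.128.0/17 (44.16.128.0 - 44.16.255.255) does not contain 60.16.132.88
  62.16.0.0/13 (62.16.0.0 - 62.23.255.255) does not contain 60.16.132.88
Longest matching prefix is /11 -> next hop R12.

R12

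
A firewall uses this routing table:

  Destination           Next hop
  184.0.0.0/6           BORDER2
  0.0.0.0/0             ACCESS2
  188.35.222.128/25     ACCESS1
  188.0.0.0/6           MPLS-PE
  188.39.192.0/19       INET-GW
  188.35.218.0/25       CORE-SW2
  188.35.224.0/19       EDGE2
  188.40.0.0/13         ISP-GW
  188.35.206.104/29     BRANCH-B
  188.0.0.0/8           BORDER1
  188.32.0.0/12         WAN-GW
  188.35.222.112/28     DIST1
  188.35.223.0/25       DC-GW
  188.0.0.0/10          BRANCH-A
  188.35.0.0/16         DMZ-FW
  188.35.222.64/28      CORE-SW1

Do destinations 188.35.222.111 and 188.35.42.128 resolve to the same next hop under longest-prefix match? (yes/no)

yes

188.35.222.111: longest match 188.35.0.0/16 -> DMZ-FW
188.35.42.128: longest match 188.35.0.0/16 -> DMZ-FW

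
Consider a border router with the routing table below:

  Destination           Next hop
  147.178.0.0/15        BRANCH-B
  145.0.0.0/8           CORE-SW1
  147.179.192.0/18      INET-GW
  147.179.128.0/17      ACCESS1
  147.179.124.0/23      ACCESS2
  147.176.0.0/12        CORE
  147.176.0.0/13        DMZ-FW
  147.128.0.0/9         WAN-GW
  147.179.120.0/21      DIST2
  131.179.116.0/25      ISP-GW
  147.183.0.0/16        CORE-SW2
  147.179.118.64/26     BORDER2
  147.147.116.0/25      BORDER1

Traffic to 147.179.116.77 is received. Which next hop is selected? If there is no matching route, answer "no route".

BRANCH-B

Routes whose prefix contains 147.179.116.77:
  147.128.0.0/9 (147.128.0.0 - 147.255.255.255) -> WAN-GW
  147.176.0.0/12 (147.176.0.0 - 147.191.255.255) -> CORE
  147.176.0.0/13 (147.176.0.0 - 147.183.255.255) -> DMZ-FW
  147.178.0.0/15 (147.178.0.0 - 147.179.255.255) -> BRANCH-B
More-specific entries that do NOT match:
  147.179.118.64/26 (147.179.118.64 - 147.179.118.127) does not contain 147.179.116.77
  131.179.116.0/25 (131.179.116.0 - 131.179.116.127) does not contain 147.179.116.77
  147.147.116.0/25 (147.147.116.0 - 147.147.116.127) does not contain 147.179.116.77
  147.179.124.0/23 (147.179.124.0 - 147.179.125.255) does not contain 147.179.116.77
  147.179.120.0/21 (147.179.120.0 - 147.179.127.255) does not contain 147.179.116.77
  147.179.192.0/18 (147.179.192.0 - 147.179.255.255) does not contain 147.179.116.77
  147.179.128.0/17 (147.179.128.0 - 147.179.255.255) does not contain 147.179.116.77
  147.183.0.0/16 (147.183.0.0 - 147.183.255.255) does not contain 147.179.116.77
Longest matching prefix is /15 -> next hop BRANCH-B.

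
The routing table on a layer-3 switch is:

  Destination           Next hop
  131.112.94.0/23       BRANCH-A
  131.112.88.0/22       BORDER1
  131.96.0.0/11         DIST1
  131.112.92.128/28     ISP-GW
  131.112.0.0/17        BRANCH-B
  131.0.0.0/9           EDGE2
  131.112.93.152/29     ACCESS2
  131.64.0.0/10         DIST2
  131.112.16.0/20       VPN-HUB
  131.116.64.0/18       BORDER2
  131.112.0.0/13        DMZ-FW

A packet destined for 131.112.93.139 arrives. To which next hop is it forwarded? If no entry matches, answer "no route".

Routes whose prefix contains 131.112.93.139:
  131.0.0.0/9 (131.0.0.0 - 131.127.255.255) -> EDGE2
  131.64.0.0/10 (131.64.0.0 - 131.127.255.255) -> DIST2
  131.96.0.0/11 (131.96.0.0 - 131.127.255.255) -> DIST1
  131.112.0.0/13 (131.112.0.0 - 131.119.255.255) -> DMZ-FW
  131.112.0.0/17 (131.112.0.0 - 131.112.127.255) -> BRANCH-B
More-specific entries that do NOT match:
  131.112.93.152/29 (131.112.93.152 - 131.112.93.159) does not contain 131.112.93.139
  131.112.92.128/28 (131.112.92.128 - 131.112.92.143) does not contain 131.112.93.139
  131.112.94.0/23 (131.112.94.0 - 131.112.95.255) does not contain 131.112.93.139
  131.112.88.0/22 (131.112.88.0 - 131.112.91.255) does not contain 131.112.93.139
  131.112.16.0/20 (131.112.16.0 - 131.112.31.255) does not contain 131.112.93.139
  131.116.64.0/18 (131.116.64.0 - 131.116.127.255) does not contain 131.112.93.139
Longest matching prefix is /17 -> next hop BRANCH-B.

BRANCH-B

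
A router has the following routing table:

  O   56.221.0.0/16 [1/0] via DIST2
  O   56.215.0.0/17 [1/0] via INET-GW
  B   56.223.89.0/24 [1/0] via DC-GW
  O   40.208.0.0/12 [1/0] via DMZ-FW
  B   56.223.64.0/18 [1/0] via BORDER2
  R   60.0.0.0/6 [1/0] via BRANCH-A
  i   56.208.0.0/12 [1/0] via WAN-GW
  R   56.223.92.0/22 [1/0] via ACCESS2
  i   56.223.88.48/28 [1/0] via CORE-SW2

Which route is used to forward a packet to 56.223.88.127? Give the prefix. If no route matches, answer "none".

56.223.64.0/18

Entries matching 56.223.88.127:
  56.208.0.0/12 (56.208.0.0 - 56.223.255.255)
  56.223.64.0/18 (56.223.64.0 - 56.223.127.255)
Most specific is 56.223.64.0/18.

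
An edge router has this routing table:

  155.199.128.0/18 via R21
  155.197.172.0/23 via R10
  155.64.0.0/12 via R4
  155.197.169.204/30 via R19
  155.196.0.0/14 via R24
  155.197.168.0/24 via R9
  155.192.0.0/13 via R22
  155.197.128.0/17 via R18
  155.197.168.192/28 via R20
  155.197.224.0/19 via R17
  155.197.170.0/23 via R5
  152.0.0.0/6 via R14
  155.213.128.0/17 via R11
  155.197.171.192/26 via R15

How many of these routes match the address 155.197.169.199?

4

Prefixes containing 155.197.169.199:
  152.0.0.0/6 (152.0.0.0 - 155.255.255.255)
  155.192.0.0/13 (155.192.0.0 - 155.199.255.255)
  155.196.0.0/14 (155.196.0.0 - 155.199.255.255)
  155.197.128.0/17 (155.197.128.0 - 155.197.255.255)
Total matching entries: 4.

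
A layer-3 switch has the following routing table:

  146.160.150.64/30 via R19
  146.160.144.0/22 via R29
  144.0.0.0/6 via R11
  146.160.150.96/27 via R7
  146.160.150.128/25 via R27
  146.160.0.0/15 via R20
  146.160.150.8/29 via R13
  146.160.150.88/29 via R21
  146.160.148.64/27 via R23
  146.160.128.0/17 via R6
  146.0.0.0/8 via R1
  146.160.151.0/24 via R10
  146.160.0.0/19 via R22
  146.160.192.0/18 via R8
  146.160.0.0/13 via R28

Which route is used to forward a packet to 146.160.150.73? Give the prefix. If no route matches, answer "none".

Entries matching 146.160.150.73:
  144.0.0.0/6 (144.0.0.0 - 147.255.255.255)
  146.0.0.0/8 (146.0.0.0 - 146.255.255.255)
  146.160.0.0/13 (146.160.0.0 - 146.167.255.255)
  146.160.0.0/15 (146.160.0.0 - 146.161.255.255)
  146.160.128.0/17 (146.160.128.0 - 146.160.255.255)
Most specific is 146.160.128.0/17.

146.160.128.0/17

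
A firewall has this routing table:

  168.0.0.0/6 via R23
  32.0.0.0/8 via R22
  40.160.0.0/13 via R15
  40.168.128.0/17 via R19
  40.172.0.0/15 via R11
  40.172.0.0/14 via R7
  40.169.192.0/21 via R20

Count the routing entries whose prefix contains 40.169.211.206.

No listed prefix contains 40.169.211.206.
Total matching entries: 0.

0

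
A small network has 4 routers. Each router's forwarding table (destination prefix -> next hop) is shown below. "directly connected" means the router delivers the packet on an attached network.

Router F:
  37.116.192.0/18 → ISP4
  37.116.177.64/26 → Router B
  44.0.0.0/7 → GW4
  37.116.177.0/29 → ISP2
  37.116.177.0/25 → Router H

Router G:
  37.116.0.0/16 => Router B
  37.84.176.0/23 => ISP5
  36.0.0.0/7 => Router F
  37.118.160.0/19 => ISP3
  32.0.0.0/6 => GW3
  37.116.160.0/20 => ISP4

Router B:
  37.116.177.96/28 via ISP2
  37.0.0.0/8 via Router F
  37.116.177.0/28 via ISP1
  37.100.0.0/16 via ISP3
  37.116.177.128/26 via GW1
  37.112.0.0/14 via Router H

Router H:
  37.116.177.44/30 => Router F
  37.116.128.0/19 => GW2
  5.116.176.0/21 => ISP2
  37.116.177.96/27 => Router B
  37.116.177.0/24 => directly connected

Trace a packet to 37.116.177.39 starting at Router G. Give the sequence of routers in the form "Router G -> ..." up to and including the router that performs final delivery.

Router G -> Router B -> Router F -> Router H

At Router G: longest match for 37.116.177.39 is 37.116.0.0/16 -> Router B
At Router B: longest match for 37.116.177.39 is 37.0.0.0/8 -> Router F
At Router F: longest match for 37.116.177.39 is 37.116.177.0/25 -> Router H
At Router H: longest match for 37.116.177.39 is 37.116.177.0/24 -> directly connected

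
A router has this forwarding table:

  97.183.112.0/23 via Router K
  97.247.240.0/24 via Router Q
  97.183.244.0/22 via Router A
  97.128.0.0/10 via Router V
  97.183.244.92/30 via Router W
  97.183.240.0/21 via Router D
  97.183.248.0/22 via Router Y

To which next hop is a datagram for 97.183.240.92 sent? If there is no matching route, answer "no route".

Routes whose prefix contains 97.183.240.92:
  97.128.0.0/10 (97.128.0.0 - 97.191.255.255) -> Router V
  97.183.240.0/21 (97.183.240.0 - 97.183.247.255) -> Router D
More-specific entries that do NOT match:
  97.183.244.92/30 (97.183.244.92 - 97.183.244.95) does not contain 97.183.240.92
  97.247.240.0/24 (97.247.240.0 - 97.247.240.255) does not contain 97.183.240.92
  97.183.112.0/23 (97.183.112.0 - 97.183.113.255) does not contain 97.183.240.92
  97.183.244.0/22 (97.183.244.0 - 97.183.247.255) does not contain 97.183.240.92
  97.183.248.0/22 (97.183.248.0 - 97.183.251.255) does not contain 97.183.240.92
Longest matching prefix is /21 -> next hop Router D.

Router D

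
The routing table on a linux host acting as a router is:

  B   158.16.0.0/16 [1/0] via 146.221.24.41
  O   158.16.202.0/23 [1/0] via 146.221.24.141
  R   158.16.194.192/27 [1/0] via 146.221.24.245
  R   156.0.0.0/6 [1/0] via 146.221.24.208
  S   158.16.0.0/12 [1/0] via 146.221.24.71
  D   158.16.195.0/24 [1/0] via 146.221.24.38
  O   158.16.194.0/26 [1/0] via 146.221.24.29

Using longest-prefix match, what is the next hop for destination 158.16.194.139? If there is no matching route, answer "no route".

146.221.24.41

Routes whose prefix contains 158.16.194.139:
  156.0.0.0/6 (156.0.0.0 - 159.255.255.255) -> 146.221.24.208
  158.16.0.0/12 (158.16.0.0 - 158.31.255.255) -> 146.221.24.71
  158.16.0.0/16 (158.16.0.0 - 158.16.255.255) -> 146.221.24.41
More-specific entries that do NOT match:
  158.16.194.192/27 (158.16.194.192 - 158.16.194.223) does not contain 158.16.194.139
  158.16.194.0/26 (158.16.194.0 - 158.16.194.63) does not contain 158.16.194.139
  158.16.195.0/24 (158.16.195.0 - 158.16.195.255) does not contain 158.16.194.139
  158.16.202.0/23 (158.16.202.0 - 158.16.203.255) does not contain 158.16.194.139
Longest matching prefix is /16 -> next hop 146.221.24.41.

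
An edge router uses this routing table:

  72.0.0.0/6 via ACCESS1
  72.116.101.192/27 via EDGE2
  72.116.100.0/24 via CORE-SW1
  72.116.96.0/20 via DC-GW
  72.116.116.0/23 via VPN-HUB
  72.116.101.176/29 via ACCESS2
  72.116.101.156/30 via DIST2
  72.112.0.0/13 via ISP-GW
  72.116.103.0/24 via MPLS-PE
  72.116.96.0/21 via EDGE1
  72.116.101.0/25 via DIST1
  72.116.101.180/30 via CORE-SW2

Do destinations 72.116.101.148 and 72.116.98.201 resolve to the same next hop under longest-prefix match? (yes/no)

yes

72.116.101.148: longest match 72.116.96.0/21 -> EDGE1
72.116.98.201: longest match 72.116.96.0/21 -> EDGE1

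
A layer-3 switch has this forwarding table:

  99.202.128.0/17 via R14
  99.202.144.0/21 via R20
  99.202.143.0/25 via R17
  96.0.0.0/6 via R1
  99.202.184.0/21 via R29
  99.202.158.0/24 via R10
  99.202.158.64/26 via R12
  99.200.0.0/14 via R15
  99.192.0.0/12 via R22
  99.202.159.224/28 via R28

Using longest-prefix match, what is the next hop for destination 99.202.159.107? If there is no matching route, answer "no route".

R14

Routes whose prefix contains 99.202.159.107:
  96.0.0.0/6 (96.0.0.0 - 99.255.255.255) -> R1
  99.192.0.0/12 (99.192.0.0 - 99.207.255.255) -> R22
  99.200.0.0/14 (99.200.0.0 - 99.203.255.255) -> R15
  99.202.128.0/17 (99.202.128.0 - 99.202.255.255) -> R14
More-specific entries that do NOT match:
  99.202.159.224/28 (99.202.159.224 - 99.202.159.239) does not contain 99.202.159.107
  99.202.158.64/26 (99.202.158.64 - 99.202.158.127) does not contain 99.202.159.107
  99.202.143.0/25 (99.202.143.0 - 99.202.143.127) does not contain 99.202.159.107
  99.202.158.0/24 (99.202.158.0 - 99.202.158.255) does not contain 99.202.159.107
  99.202.144.0/21 (99.202.144.0 - 99.202.151.255) does not contain 99.202.159.107
  99.202.184.0/21 (99.202.184.0 - 99.202.191.255) does not contain 99.202.159.107
Longest matching prefix is /17 -> next hop R14.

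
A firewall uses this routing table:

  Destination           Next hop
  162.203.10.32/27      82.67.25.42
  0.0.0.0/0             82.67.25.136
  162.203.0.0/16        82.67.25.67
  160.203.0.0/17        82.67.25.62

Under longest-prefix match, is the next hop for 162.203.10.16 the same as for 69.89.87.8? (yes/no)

162.203.10.16: longest match 162.203.0.0/16 -> 82.67.25.67
69.89.87.8: longest match 0.0.0.0/0 -> 82.67.25.136

no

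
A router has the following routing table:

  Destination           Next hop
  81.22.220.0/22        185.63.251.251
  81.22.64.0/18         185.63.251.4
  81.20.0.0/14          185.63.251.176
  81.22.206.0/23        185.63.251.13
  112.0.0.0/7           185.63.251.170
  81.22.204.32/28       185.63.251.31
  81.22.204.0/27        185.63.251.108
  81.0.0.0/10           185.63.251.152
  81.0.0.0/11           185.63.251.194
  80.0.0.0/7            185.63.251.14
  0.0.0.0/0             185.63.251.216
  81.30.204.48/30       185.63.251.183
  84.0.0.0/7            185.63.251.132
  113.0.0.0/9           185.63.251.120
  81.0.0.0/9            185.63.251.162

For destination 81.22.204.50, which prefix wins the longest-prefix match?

81.20.0.0/14

Entries matching 81.22.204.50:
  0.0.0.0/0 (default, matches everything)
  80.0.0.0/7 (80.0.0.0 - 81.255.255.255)
  81.0.0.0/9 (81.0.0.0 - 81.127.255.255)
  81.0.0.0/10 (81.0.0.0 - 81.63.255.255)
  81.0.0.0/11 (81.0.0.0 - 81.31.255.255)
  81.20.0.0/14 (81.20.0.0 - 81.23.255.255)
Most specific is 81.20.0.0/14.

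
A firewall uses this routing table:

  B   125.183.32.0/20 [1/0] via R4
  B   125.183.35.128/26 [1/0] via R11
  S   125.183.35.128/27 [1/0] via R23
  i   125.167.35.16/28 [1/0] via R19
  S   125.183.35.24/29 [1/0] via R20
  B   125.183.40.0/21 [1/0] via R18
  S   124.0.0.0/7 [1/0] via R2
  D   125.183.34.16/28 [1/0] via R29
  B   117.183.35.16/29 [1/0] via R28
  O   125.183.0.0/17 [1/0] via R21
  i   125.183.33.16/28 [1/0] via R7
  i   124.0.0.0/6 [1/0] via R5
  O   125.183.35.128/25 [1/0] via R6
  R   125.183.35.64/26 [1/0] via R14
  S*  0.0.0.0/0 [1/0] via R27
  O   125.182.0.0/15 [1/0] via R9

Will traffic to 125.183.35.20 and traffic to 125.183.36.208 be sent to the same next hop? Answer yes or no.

125.183.35.20: longest match 125.183.32.0/20 -> R4
125.183.36.208: longest match 125.183.32.0/20 -> R4

yes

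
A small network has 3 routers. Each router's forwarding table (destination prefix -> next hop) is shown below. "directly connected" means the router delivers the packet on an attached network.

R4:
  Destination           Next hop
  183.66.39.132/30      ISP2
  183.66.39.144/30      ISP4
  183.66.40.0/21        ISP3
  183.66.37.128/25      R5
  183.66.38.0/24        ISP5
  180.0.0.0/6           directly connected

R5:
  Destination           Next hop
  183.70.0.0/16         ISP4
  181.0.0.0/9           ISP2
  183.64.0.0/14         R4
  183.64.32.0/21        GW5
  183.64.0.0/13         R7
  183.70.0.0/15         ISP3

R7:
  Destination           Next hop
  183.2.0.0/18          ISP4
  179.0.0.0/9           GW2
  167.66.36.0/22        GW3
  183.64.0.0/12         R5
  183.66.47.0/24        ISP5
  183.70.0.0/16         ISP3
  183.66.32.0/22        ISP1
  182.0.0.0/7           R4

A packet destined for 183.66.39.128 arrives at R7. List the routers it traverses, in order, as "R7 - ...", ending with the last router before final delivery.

R7 - R5 - R4

At R7: longest match for 183.66.39.128 is 183.64.0.0/12 -> R5
At R5: longest match for 183.66.39.128 is 183.64.0.0/14 -> R4
At R4: longest match for 183.66.39.128 is 180.0.0.0/6 -> directly connected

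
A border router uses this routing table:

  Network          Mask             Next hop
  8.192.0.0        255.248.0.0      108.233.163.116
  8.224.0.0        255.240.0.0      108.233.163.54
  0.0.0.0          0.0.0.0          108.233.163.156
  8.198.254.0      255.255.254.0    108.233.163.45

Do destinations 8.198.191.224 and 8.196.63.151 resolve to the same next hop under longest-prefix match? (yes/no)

yes

8.198.191.224: longest match 8.192.0.0/13 -> 108.233.163.116
8.196.63.151: longest match 8.192.0.0/13 -> 108.233.163.116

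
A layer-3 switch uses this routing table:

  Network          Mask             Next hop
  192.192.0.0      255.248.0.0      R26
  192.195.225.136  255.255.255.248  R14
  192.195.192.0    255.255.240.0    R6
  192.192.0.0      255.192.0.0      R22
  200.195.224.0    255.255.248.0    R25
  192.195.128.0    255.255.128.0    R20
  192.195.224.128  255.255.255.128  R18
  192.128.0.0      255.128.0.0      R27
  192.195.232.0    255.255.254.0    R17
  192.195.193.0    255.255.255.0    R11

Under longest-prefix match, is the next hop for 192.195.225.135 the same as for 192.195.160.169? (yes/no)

yes

192.195.225.135: longest match 192.195.128.0/17 -> R20
192.195.160.169: longest match 192.195.128.0/17 -> R20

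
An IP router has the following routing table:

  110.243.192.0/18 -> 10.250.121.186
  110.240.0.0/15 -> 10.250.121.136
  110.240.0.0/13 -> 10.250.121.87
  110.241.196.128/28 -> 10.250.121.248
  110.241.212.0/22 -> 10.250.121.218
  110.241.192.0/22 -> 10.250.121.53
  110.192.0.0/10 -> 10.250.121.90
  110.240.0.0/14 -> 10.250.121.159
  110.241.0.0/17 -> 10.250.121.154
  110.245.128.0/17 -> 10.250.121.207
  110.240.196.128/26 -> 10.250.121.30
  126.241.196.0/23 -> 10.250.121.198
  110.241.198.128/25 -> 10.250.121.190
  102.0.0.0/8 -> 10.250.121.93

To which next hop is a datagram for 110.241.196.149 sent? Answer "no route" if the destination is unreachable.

10.250.121.136

Routes whose prefix contains 110.241.196.149:
  110.192.0.0/10 (110.192.0.0 - 110.255.255.255) -> 10.250.121.90
  110.240.0.0/13 (110.240.0.0 - 110.247.255.255) -> 10.250.121.87
  110.240.0.0/14 (110.240.0.0 - 110.243.255.255) -> 10.250.121.159
  110.240.0.0/15 (110.240.0.0 - 110.241.255.255) -> 10.250.121.136
More-specific entries that do NOT match:
  110.241.196.128/28 (110.241.196.128 - 110.241.196.143) does not contain 110.241.196.149
  110.240.196.128/26 (110.240.196.128 - 110.240.196.191) does not contain 110.241.196.149
  110.241.198.128/25 (110.241.198.128 - 110.241.198.255) does not contain 110.241.196.149
  126.241.196.0/23 (126.241.196.0 - 126.241.197.255) does not contain 110.241.196.149
  110.241.212.0/22 (110.241.212.0 - 110.241.215.255) does not contain 110.241.196.149
  110.241.192.0/22 (110.241.192.0 - 110.241.195.255) does not contain 110.241.196.149
  110.243.192.0/18 (110.243.192.0 - 110.243.255.255) does not contain 110.241.196.149
  110.241.0.0/17 (110.241.0.0 - 110.241.127.255) does not contain 110.241.196.149
  110.245.128.0/17 (110.245.128.0 - 110.245.255.255) does not contain 110.241.196.149
Longest matching prefix is /15 -> next hop 10.250.121.136.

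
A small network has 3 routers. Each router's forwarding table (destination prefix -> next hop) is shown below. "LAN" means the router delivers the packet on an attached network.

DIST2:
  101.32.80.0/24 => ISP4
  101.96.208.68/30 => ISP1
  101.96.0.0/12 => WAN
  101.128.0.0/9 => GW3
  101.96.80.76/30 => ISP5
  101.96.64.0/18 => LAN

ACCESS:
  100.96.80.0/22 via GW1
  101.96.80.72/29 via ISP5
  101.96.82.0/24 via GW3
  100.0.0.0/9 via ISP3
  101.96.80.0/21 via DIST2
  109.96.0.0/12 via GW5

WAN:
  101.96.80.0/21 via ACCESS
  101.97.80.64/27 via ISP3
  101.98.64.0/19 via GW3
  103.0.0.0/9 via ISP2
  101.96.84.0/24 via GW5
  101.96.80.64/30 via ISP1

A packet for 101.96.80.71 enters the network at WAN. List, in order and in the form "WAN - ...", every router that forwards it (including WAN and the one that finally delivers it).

WAN - ACCESS - DIST2

At WAN: longest match for 101.96.80.71 is 101.96.80.0/21 -> ACCESS
At ACCESS: longest match for 101.96.80.71 is 101.96.80.0/21 -> DIST2
At DIST2: longest match for 101.96.80.71 is 101.96.64.0/18 -> LAN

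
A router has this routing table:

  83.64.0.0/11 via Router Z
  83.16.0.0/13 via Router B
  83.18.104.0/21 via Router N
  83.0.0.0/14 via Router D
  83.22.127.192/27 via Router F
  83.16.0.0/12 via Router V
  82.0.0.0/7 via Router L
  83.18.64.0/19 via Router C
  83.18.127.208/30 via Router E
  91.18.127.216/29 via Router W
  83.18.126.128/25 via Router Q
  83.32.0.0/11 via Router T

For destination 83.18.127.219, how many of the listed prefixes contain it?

3

Prefixes containing 83.18.127.219:
  82.0.0.0/7 (82.0.0.0 - 83.255.255.255)
  83.16.0.0/12 (83.16.0.0 - 83.31.255.255)
  83.16.0.0/13 (83.16.0.0 - 83.23.255.255)
Total matching entries: 3.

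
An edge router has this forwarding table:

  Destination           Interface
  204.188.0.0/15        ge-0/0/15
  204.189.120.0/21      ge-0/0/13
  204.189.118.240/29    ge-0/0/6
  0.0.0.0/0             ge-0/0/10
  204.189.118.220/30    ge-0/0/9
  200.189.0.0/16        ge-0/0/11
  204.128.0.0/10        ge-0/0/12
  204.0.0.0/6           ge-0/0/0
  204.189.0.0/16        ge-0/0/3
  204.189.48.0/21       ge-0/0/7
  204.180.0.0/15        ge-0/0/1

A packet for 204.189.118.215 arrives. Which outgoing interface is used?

Routes whose prefix contains 204.189.118.215:
  0.0.0.0/0 (default, matches everything) -> ge-0/0/10
  204.0.0.0/6 (204.0.0.0 - 207.255.255.255) -> ge-0/0/0
  204.128.0.0/10 (204.128.0.0 - 204.191.255.255) -> ge-0/0/12
  204.188.0.0/15 (204.188.0.0 - 204.189.255.255) -> ge-0/0/15
  204.189.0.0/16 (204.189.0.0 - 204.189.255.255) -> ge-0/0/3
More-specific entries that do NOT match:
  204.189.118.220/30 (204.189.118.220 - 204.189.118.223) does not contain 204.189.118.215
  204.189.118.240/29 (204.189.118.240 - 204.189.118.247) does not contain 204.189.118.215
  204.189.120.0/21 (204.189.120.0 - 204.189.127.255) does not contain 204.189.118.215
  204.189.48.0/21 (204.189.48.0 - 204.189.55.255) does not contain 204.189.118.215
Longest matching prefix is /16 -> interface ge-0/0/3.

ge-0/0/3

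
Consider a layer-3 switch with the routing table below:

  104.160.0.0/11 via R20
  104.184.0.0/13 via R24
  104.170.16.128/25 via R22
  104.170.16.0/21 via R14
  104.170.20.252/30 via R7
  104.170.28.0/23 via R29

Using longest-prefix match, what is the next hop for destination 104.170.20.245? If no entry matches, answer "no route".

R14

Routes whose prefix contains 104.170.20.245:
  104.160.0.0/11 (104.160.0.0 - 104.191.255.255) -> R20
  104.170.16.0/21 (104.170.16.0 - 104.170.23.255) -> R14
More-specific entries that do NOT match:
  104.170.20.252/30 (104.170.20.252 - 104.170.20.255) does not contain 104.170.20.245
  104.170.16.128/25 (104.170.16.128 - 104.170.16.255) does not contain 104.170.20.245
  104.170.28.0/23 (104.170.28.0 - 104.170.29.255) does not contain 104.170.20.245
Longest matching prefix is /21 -> next hop R14.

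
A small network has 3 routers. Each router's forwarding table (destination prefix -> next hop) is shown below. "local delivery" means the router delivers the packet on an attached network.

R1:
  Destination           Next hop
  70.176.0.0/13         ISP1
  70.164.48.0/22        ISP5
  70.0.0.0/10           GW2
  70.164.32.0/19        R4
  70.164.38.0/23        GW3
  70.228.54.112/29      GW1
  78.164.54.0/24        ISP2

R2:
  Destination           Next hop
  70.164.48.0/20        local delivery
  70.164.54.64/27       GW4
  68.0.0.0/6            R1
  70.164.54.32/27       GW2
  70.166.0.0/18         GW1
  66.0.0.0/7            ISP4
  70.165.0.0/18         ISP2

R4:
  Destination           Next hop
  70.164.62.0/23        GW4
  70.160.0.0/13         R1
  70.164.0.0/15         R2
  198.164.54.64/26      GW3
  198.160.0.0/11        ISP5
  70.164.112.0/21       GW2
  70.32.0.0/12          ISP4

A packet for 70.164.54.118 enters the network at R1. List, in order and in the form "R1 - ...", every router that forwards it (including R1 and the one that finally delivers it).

At R1: longest match for 70.164.54.118 is 70.164.32.0/19 -> R4
At R4: longest match for 70.164.54.118 is 70.164.0.0/15 -> R2
At R2: longest match for 70.164.54.118 is 70.164.48.0/20 -> local delivery

R1 - R4 - R2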